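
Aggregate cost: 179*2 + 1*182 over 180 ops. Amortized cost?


Formula: Amortized cost = Total cost / Operations
Total cost = (179 * 2) + (1 * 182)
Total cost = 358 + 182 = 540
Amortized = 540 / 180 = 3.0

3.0


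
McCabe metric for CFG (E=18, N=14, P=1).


Formula: V(G) = E - N + 2P
V(G) = 18 - 14 + 2*1
V(G) = 4 + 2
V(G) = 6

6


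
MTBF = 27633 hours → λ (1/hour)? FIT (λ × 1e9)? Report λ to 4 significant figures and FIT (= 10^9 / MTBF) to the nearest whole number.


Formula: λ = 1 / MTBF; FIT = λ × 1e9 = 1e9 / MTBF
λ = 1 / 27633 ≈ 3.619e-05 failures/hour
FIT = 1e9 / 27633 ≈ 36189 failures per 1e9 hours (nearest whole number)

λ = 3.619e-05 /h, FIT = 36189


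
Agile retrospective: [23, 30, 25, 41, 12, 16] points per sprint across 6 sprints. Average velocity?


Formula: Avg velocity = Total points / Number of sprints
Points: [23, 30, 25, 41, 12, 16]
Sum = 23 + 30 + 25 + 41 + 12 + 16 = 147
Avg velocity = 147 / 6 = 24.5 points/sprint

24.5 points/sprint


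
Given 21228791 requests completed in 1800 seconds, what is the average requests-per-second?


Formula: throughput = requests / seconds
throughput = 21228791 / 1800
throughput = 11793.77 requests/second

11793.77 requests/second


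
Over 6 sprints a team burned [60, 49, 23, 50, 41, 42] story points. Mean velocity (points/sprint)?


Formula: Avg velocity = Total points / Number of sprints
Points: [60, 49, 23, 50, 41, 42]
Sum = 60 + 49 + 23 + 50 + 41 + 42 = 265
Avg velocity = 265 / 6 = 44.17 points/sprint

44.17 points/sprint


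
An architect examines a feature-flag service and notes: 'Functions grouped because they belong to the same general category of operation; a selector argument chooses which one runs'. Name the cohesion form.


Reasoning: Grouped by category of activity, not by data or sequence
Type: Logical cohesion

Logical cohesion


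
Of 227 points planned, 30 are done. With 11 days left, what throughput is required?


Formula: Required rate = Remaining points / Days left
Remaining = 227 - 30 = 197 points
Required rate = 197 / 11 = 17.91 points/day

17.91 points/day


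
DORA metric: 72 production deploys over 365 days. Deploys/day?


Formula: deployments per day = releases / days
= 72 / 365
= 0.197 deploys/day
(equivalently, 1.38 deploys/week)

0.197 deploys/day


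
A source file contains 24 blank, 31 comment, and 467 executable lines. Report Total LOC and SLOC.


Total LOC = blank + comment + code
Total LOC = 24 + 31 + 467 = 522
SLOC (source only) = code = 467

Total LOC: 522, SLOC: 467


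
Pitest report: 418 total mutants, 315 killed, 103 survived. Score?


Mutation score = killed / total * 100
Mutation score = 315 / 418 * 100
Mutation score = 75.36%

75.36%


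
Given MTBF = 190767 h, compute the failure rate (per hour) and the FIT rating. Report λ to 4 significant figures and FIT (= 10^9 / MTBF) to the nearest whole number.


Formula: λ = 1 / MTBF; FIT = λ × 1e9 = 1e9 / MTBF
λ = 1 / 190767 ≈ 5.242e-06 failures/hour
FIT = 1e9 / 190767 ≈ 5242 failures per 1e9 hours (nearest whole number)

λ = 5.242e-06 /h, FIT = 5242


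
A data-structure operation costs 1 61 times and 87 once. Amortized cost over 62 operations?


Formula: Amortized cost = Total cost / Operations
Total cost = (61 * 1) + (1 * 87)
Total cost = 61 + 87 = 148
Amortized = 148 / 62 = 2.3871

2.3871


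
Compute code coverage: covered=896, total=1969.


Coverage = covered / total * 100
Coverage = 896 / 1969 * 100
Coverage = 45.51%

45.51%


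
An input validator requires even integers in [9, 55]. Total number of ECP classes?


Constraint: even integers in [9, 55]
Class 1: x < 9 — out-of-range invalid
Class 2: x in [9,55] but odd — wrong type invalid
Class 3: x in [9,55] and even — valid
Class 4: x > 55 — out-of-range invalid
Total equivalence classes: 4

4 equivalence classes


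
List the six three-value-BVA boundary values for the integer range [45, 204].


Range: [45, 204]
Boundaries: just below min, min, min+1, max-1, max, just above max
Values: [44, 45, 46, 203, 204, 205]

[44, 45, 46, 203, 204, 205]


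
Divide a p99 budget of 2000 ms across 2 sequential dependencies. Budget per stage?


Formula: per_stage = total_budget / stages
per_stage = 2000 / 2
per_stage = 1000.0 ms

1000.0 ms


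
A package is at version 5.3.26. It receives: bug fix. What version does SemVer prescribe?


Current: 5.3.26
Change category: 'bug fix' → patch bump
SemVer rule: patch bump → increment PATCH (MAJOR and MINOR unchanged)
New: 5.3.27

5.3.27


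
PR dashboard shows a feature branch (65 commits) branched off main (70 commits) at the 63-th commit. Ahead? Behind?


Common ancestor: commit #63
feature commits after divergence: 65 - 63 = 2
main commits after divergence: 70 - 63 = 7
feature is 2 commits ahead of main
main is 7 commits ahead of feature

feature ahead: 2, main ahead: 7


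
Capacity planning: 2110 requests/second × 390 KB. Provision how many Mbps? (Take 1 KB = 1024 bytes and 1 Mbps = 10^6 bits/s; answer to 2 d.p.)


Formula: Mbps = payload_bytes * RPS * 8 / 1e6
Payload per request = 390 KB = 390 * 1024 = 399360 bytes
Total bytes/sec = 399360 * 2110 = 842649600
Total bits/sec = 842649600 * 8 = 6741196800
Mbps = 6741196800 / 1e6 = 6741.2

6741.2 Mbps


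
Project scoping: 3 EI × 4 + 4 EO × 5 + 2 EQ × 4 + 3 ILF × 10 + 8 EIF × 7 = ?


UFP = EI*4 + EO*5 + EQ*4 + ILF*10 + EIF*7
UFP = 3*4 + 4*5 + 2*4 + 3*10 + 8*7
UFP = 12 + 20 + 8 + 30 + 56
UFP = 126

126


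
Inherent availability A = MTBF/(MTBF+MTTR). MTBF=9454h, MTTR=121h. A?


Availability = MTBF / (MTBF + MTTR)
Availability = 9454 / (9454 + 121)
Availability = 9454 / 9575
Availability = 98.7363%

98.7363%


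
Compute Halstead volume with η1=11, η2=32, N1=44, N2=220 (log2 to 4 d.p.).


Formula: V = N * log2(η), where N = N1 + N2 and η = η1 + η2
η = 11 + 32 = 43
N = 44 + 220 = 264
log2(43) ≈ 5.4263
V = 264 * 5.4263 = 1432.54

1432.54


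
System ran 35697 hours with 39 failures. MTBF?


Formula: MTBF = Total operating time / Number of failures
MTBF = 35697 / 39
MTBF = 915.31 hours

915.31 hours


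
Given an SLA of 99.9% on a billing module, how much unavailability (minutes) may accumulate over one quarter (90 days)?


Formula: allowed downtime = period * (100 - SLA) / 100
Period (quarter (90 days)) = 129600 minutes
Unavailability fraction = (100 - 99.9) / 100
Allowed downtime = 129600 * (100 - 99.9) / 100
Allowed downtime = 129.6 minutes

129.6 minutes


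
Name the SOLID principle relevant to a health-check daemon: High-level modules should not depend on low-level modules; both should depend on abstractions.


This describes the Dependency Inversion Principle (DIP)

Dependency Inversion Principle (DIP)


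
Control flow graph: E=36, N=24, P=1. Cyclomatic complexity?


Formula: V(G) = E - N + 2P
V(G) = 36 - 24 + 2*1
V(G) = 12 + 2
V(G) = 14

14


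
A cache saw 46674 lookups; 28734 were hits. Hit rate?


Formula: hit rate = hits / (hits + misses) * 100
hit rate = 28734 / (28734 + 17940) * 100
hit rate = 28734 / 46674 * 100
hit rate = 61.56%

61.56%


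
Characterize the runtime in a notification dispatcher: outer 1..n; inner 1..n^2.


Reasoning: n times n^2
Complexity: O(n^3)

O(n^3)


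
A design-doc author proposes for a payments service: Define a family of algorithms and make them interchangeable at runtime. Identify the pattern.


This matches the Strategy pattern

Strategy


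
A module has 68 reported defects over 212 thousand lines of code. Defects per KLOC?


Defect density = defects / KLOC
Defect density = 68 / 212
Defect density = 0.321 defects/KLOC

0.321 defects/KLOC


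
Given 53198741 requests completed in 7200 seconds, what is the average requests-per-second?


Formula: throughput = requests / seconds
throughput = 53198741 / 7200
throughput = 7388.71 requests/second

7388.71 requests/second


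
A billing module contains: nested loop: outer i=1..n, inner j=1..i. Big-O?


Reasoning: triangle: n(n+1)/2 ~ n^2/2
Complexity: O(n^2)

O(n^2)


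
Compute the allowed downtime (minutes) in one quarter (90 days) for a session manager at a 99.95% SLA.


Formula: allowed downtime = period * (100 - SLA) / 100
Period (quarter (90 days)) = 129600 minutes
Unavailability fraction = (100 - 99.95) / 100
Allowed downtime = 129600 * (100 - 99.95) / 100
Allowed downtime = 64.8 minutes

64.8 minutes


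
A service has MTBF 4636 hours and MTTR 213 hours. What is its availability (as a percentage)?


Availability = MTBF / (MTBF + MTTR)
Availability = 4636 / (4636 + 213)
Availability = 4636 / 4849
Availability = 95.6073%

95.6073%


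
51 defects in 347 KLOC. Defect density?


Defect density = defects / KLOC
Defect density = 51 / 347
Defect density = 0.147 defects/KLOC

0.147 defects/KLOC


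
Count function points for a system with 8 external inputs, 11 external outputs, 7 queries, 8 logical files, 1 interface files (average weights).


UFP = EI*4 + EO*5 + EQ*4 + ILF*10 + EIF*7
UFP = 8*4 + 11*5 + 7*4 + 8*10 + 1*7
UFP = 32 + 55 + 28 + 80 + 7
UFP = 202

202


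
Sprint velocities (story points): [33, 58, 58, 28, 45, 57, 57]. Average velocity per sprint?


Formula: Avg velocity = Total points / Number of sprints
Points: [33, 58, 58, 28, 45, 57, 57]
Sum = 33 + 58 + 58 + 28 + 45 + 57 + 57 = 336
Avg velocity = 336 / 7 = 48.0 points/sprint

48.0 points/sprint


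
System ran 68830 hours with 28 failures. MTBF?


Formula: MTBF = Total operating time / Number of failures
MTBF = 68830 / 28
MTBF = 2458.21 hours

2458.21 hours


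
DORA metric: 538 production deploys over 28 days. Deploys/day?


Formula: deployments per day = releases / days
= 538 / 28
= 19.214 deploys/day
(equivalently, 134.5 deploys/week)

19.214 deploys/day


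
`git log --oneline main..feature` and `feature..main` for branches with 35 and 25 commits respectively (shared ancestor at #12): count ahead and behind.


Common ancestor: commit #12
feature commits after divergence: 35 - 12 = 23
main commits after divergence: 25 - 12 = 13
feature is 23 commits ahead of main
main is 13 commits ahead of feature

feature ahead: 23, main ahead: 13


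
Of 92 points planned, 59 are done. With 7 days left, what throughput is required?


Formula: Required rate = Remaining points / Days left
Remaining = 92 - 59 = 33 points
Required rate = 33 / 7 = 4.71 points/day

4.71 points/day


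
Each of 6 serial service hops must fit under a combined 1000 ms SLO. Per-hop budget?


Formula: per_stage = total_budget / stages
per_stage = 1000 / 6
per_stage = 166.67 ms

166.67 ms


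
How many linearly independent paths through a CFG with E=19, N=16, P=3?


Formula: V(G) = E - N + 2P
V(G) = 19 - 16 + 2*3
V(G) = 3 + 6
V(G) = 9

9


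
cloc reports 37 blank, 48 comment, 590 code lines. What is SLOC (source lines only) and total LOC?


Total LOC = blank + comment + code
Total LOC = 37 + 48 + 590 = 675
SLOC (source only) = code = 590

Total LOC: 675, SLOC: 590


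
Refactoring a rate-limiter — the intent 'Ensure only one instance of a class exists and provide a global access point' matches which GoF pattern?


This matches the Singleton pattern

Singleton


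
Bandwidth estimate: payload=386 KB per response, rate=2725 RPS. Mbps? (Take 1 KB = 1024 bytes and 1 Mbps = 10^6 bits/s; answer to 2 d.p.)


Formula: Mbps = payload_bytes * RPS * 8 / 1e6
Payload per request = 386 KB = 386 * 1024 = 395264 bytes
Total bytes/sec = 395264 * 2725 = 1077094400
Total bits/sec = 1077094400 * 8 = 8616755200
Mbps = 8616755200 / 1e6 = 8616.76

8616.76 Mbps


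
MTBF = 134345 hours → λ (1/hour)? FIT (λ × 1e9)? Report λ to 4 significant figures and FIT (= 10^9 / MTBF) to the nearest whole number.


Formula: λ = 1 / MTBF; FIT = λ × 1e9 = 1e9 / MTBF
λ = 1 / 134345 ≈ 7.444e-06 failures/hour
FIT = 1e9 / 134345 ≈ 7444 failures per 1e9 hours (nearest whole number)

λ = 7.444e-06 /h, FIT = 7444


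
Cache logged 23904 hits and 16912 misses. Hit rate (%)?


Formula: hit rate = hits / (hits + misses) * 100
hit rate = 23904 / (23904 + 16912) * 100
hit rate = 23904 / 40816 * 100
hit rate = 58.57%

58.57%


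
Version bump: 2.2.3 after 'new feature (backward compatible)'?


Current: 2.2.3
Change category: 'new feature (backward compatible)' → minor bump
SemVer rule: minor bump → increment MINOR, reset PATCH to 0 (MAJOR unchanged)
New: 2.3.0

2.3.0


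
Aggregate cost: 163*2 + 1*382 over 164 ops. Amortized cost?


Formula: Amortized cost = Total cost / Operations
Total cost = (163 * 2) + (1 * 382)
Total cost = 326 + 382 = 708
Amortized = 708 / 164 = 4.3171

4.3171


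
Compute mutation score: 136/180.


Mutation score = killed / total * 100
Mutation score = 136 / 180 * 100
Mutation score = 75.56%

75.56%


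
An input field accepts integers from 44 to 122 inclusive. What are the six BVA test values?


Range: [44, 122]
Boundaries: just below min, min, min+1, max-1, max, just above max
Values: [43, 44, 45, 121, 122, 123]

[43, 44, 45, 121, 122, 123]


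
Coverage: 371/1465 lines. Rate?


Coverage = covered / total * 100
Coverage = 371 / 1465 * 100
Coverage = 25.32%

25.32%


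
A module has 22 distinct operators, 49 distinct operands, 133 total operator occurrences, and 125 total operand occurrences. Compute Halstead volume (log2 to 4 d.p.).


Formula: V = N * log2(η), where N = N1 + N2 and η = η1 + η2
η = 22 + 49 = 71
N = 133 + 125 = 258
log2(71) ≈ 6.1497
V = 258 * 6.1497 = 1586.62

1586.62


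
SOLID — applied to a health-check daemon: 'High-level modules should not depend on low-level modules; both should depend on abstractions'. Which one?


This describes the Dependency Inversion Principle (DIP)

Dependency Inversion Principle (DIP)


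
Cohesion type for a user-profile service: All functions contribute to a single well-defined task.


Reasoning: Best: single purpose
Type: Functional cohesion

Functional cohesion


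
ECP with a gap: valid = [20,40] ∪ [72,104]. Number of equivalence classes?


Valid ranges: [20,40] and [72,104]
Class 1: x < 20 — invalid
Class 2: 20 ≤ x ≤ 40 — valid
Class 3: 40 < x < 72 — invalid (gap between ranges)
Class 4: 72 ≤ x ≤ 104 — valid
Class 5: x > 104 — invalid
Total equivalence classes: 5

5 equivalence classes


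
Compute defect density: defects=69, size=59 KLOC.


Defect density = defects / KLOC
Defect density = 69 / 59
Defect density = 1.169 defects/KLOC

1.169 defects/KLOC


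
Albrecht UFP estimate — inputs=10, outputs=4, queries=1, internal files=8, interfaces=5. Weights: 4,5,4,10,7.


UFP = EI*4 + EO*5 + EQ*4 + ILF*10 + EIF*7
UFP = 10*4 + 4*5 + 1*4 + 8*10 + 5*7
UFP = 40 + 20 + 4 + 80 + 35
UFP = 179

179


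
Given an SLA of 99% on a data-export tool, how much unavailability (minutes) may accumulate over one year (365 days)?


Formula: allowed downtime = period * (100 - SLA) / 100
Period (year (365 days)) = 525600 minutes
Unavailability fraction = (100 - 99.0) / 100
Allowed downtime = 525600 * (100 - 99.0) / 100
Allowed downtime = 5256.0 minutes

5256.0 minutes


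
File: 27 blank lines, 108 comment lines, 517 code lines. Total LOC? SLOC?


Total LOC = blank + comment + code
Total LOC = 27 + 108 + 517 = 652
SLOC (source only) = code = 517

Total LOC: 652, SLOC: 517


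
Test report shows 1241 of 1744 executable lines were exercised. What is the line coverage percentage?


Coverage = covered / total * 100
Coverage = 1241 / 1744 * 100
Coverage = 71.16%

71.16%


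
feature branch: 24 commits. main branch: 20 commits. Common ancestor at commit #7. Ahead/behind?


Common ancestor: commit #7
feature commits after divergence: 24 - 7 = 17
main commits after divergence: 20 - 7 = 13
feature is 17 commits ahead of main
main is 13 commits ahead of feature

feature ahead: 17, main ahead: 13


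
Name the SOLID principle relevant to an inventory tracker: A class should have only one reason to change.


This describes the Single Responsibility Principle (SRP)

Single Responsibility Principle (SRP)


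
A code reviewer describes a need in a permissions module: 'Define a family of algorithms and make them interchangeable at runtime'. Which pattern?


This matches the Strategy pattern

Strategy


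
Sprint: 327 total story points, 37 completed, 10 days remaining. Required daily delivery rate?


Formula: Required rate = Remaining points / Days left
Remaining = 327 - 37 = 290 points
Required rate = 290 / 10 = 29.0 points/day

29.0 points/day


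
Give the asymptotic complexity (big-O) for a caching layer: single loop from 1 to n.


Reasoning: one pass through n items
Complexity: O(n)

O(n)


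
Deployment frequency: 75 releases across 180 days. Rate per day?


Formula: deployments per day = releases / days
= 75 / 180
= 0.417 deploys/day
(equivalently, 2.92 deploys/week)

0.417 deploys/day


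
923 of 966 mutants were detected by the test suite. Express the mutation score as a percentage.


Mutation score = killed / total * 100
Mutation score = 923 / 966 * 100
Mutation score = 95.55%

95.55%


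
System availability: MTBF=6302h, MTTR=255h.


Availability = MTBF / (MTBF + MTTR)
Availability = 6302 / (6302 + 255)
Availability = 6302 / 6557
Availability = 96.111%

96.111%


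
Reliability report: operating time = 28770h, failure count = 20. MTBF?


Formula: MTBF = Total operating time / Number of failures
MTBF = 28770 / 20
MTBF = 1438.5 hours

1438.5 hours


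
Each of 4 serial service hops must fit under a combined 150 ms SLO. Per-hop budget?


Formula: per_stage = total_budget / stages
per_stage = 150 / 4
per_stage = 37.5 ms

37.5 ms


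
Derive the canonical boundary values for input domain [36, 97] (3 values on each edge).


Range: [36, 97]
Boundaries: just below min, min, min+1, max-1, max, just above max
Values: [35, 36, 37, 96, 97, 98]

[35, 36, 37, 96, 97, 98]


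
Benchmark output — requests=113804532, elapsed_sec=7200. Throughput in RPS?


Formula: throughput = requests / seconds
throughput = 113804532 / 7200
throughput = 15806.19 requests/second

15806.19 requests/second


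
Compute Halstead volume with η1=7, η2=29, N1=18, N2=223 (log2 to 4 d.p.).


Formula: V = N * log2(η), where N = N1 + N2 and η = η1 + η2
η = 7 + 29 = 36
N = 18 + 223 = 241
log2(36) ≈ 5.1699
V = 241 * 5.1699 = 1245.95

1245.95


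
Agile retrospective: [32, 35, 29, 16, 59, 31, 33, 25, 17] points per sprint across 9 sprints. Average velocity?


Formula: Avg velocity = Total points / Number of sprints
Points: [32, 35, 29, 16, 59, 31, 33, 25, 17]
Sum = 32 + 35 + 29 + 16 + 59 + 31 + 33 + 25 + 17 = 277
Avg velocity = 277 / 9 = 30.78 points/sprint

30.78 points/sprint


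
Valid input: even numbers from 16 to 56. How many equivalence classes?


Constraint: even integers in [16, 56]
Class 1: x < 16 — out-of-range invalid
Class 2: x in [16,56] but odd — wrong type invalid
Class 3: x in [16,56] and even — valid
Class 4: x > 56 — out-of-range invalid
Total equivalence classes: 4

4 equivalence classes


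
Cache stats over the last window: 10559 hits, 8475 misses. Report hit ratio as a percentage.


Formula: hit rate = hits / (hits + misses) * 100
hit rate = 10559 / (10559 + 8475) * 100
hit rate = 10559 / 19034 * 100
hit rate = 55.47%

55.47%


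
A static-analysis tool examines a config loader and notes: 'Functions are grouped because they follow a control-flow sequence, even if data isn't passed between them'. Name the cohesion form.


Reasoning: Grouped by order of execution within a routine, not by data flow
Type: Procedural cohesion

Procedural cohesion


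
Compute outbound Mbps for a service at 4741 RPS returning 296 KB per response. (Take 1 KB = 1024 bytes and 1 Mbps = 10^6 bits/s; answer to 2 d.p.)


Formula: Mbps = payload_bytes * RPS * 8 / 1e6
Payload per request = 296 KB = 296 * 1024 = 303104 bytes
Total bytes/sec = 303104 * 4741 = 1437016064
Total bits/sec = 1437016064 * 8 = 11496128512
Mbps = 11496128512 / 1e6 = 11496.13

11496.13 Mbps


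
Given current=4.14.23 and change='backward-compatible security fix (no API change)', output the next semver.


Current: 4.14.23
Change category: 'backward-compatible security fix (no API change)' → patch bump
SemVer rule: patch bump → increment PATCH (MAJOR and MINOR unchanged)
New: 4.14.24

4.14.24


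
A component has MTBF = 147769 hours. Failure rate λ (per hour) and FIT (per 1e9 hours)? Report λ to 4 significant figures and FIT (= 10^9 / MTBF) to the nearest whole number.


Formula: λ = 1 / MTBF; FIT = λ × 1e9 = 1e9 / MTBF
λ = 1 / 147769 ≈ 6.767e-06 failures/hour
FIT = 1e9 / 147769 ≈ 6767 failures per 1e9 hours (nearest whole number)

λ = 6.767e-06 /h, FIT = 6767


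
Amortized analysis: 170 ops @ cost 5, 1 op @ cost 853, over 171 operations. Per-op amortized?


Formula: Amortized cost = Total cost / Operations
Total cost = (170 * 5) + (1 * 853)
Total cost = 850 + 853 = 1703
Amortized = 1703 / 171 = 9.9591

9.9591


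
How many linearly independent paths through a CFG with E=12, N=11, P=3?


Formula: V(G) = E - N + 2P
V(G) = 12 - 11 + 2*3
V(G) = 1 + 6
V(G) = 7

7


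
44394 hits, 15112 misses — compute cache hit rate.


Formula: hit rate = hits / (hits + misses) * 100
hit rate = 44394 / (44394 + 15112) * 100
hit rate = 44394 / 59506 * 100
hit rate = 74.6%

74.6%


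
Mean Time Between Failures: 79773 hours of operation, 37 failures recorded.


Formula: MTBF = Total operating time / Number of failures
MTBF = 79773 / 37
MTBF = 2156.03 hours

2156.03 hours


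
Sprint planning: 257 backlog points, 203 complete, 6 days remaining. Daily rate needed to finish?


Formula: Required rate = Remaining points / Days left
Remaining = 257 - 203 = 54 points
Required rate = 54 / 6 = 9.0 points/day

9.0 points/day


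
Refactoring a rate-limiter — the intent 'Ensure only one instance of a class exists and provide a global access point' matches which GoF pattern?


This matches the Singleton pattern

Singleton


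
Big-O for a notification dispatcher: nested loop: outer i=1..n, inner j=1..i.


Reasoning: triangle: n(n+1)/2 ~ n^2/2
Complexity: O(n^2)

O(n^2)


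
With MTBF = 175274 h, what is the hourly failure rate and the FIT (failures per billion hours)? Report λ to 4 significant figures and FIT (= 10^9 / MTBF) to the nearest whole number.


Formula: λ = 1 / MTBF; FIT = λ × 1e9 = 1e9 / MTBF
λ = 1 / 175274 ≈ 5.705e-06 failures/hour
FIT = 1e9 / 175274 ≈ 5705 failures per 1e9 hours (nearest whole number)

λ = 5.705e-06 /h, FIT = 5705


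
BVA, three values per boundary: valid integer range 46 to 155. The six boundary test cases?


Range: [46, 155]
Boundaries: just below min, min, min+1, max-1, max, just above max
Values: [45, 46, 47, 154, 155, 156]

[45, 46, 47, 154, 155, 156]


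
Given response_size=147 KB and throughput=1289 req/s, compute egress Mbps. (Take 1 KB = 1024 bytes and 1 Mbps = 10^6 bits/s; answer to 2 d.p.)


Formula: Mbps = payload_bytes * RPS * 8 / 1e6
Payload per request = 147 KB = 147 * 1024 = 150528 bytes
Total bytes/sec = 150528 * 1289 = 194030592
Total bits/sec = 194030592 * 8 = 1552244736
Mbps = 1552244736 / 1e6 = 1552.24

1552.24 Mbps


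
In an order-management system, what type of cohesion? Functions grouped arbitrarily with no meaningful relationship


Reasoning: Worst: random grouping
Type: Coincidental cohesion

Coincidental cohesion


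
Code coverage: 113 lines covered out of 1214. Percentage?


Coverage = covered / total * 100
Coverage = 113 / 1214 * 100
Coverage = 9.31%

9.31%


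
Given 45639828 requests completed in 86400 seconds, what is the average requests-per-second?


Formula: throughput = requests / seconds
throughput = 45639828 / 86400
throughput = 528.24 requests/second

528.24 requests/second


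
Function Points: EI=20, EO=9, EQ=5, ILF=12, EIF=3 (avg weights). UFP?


UFP = EI*4 + EO*5 + EQ*4 + ILF*10 + EIF*7
UFP = 20*4 + 9*5 + 5*4 + 12*10 + 3*7
UFP = 80 + 45 + 20 + 120 + 21
UFP = 286

286


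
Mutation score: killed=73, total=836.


Mutation score = killed / total * 100
Mutation score = 73 / 836 * 100
Mutation score = 8.73%

8.73%


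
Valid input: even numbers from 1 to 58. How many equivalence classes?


Constraint: even integers in [1, 58]
Class 1: x < 1 — out-of-range invalid
Class 2: x in [1,58] but odd — wrong type invalid
Class 3: x in [1,58] and even — valid
Class 4: x > 58 — out-of-range invalid
Total equivalence classes: 4

4 equivalence classes


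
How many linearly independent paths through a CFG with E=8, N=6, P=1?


Formula: V(G) = E - N + 2P
V(G) = 8 - 6 + 2*1
V(G) = 2 + 2
V(G) = 4

4


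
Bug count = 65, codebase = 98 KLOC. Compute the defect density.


Defect density = defects / KLOC
Defect density = 65 / 98
Defect density = 0.663 defects/KLOC

0.663 defects/KLOC


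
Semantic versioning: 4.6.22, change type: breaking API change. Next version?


Current: 4.6.22
Change category: 'breaking API change' → major bump
SemVer rule: major bump → increment MAJOR, reset MINOR and PATCH to 0
New: 5.0.0

5.0.0


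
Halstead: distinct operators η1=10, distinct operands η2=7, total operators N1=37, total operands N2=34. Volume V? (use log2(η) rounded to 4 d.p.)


Formula: V = N * log2(η), where N = N1 + N2 and η = η1 + η2
η = 10 + 7 = 17
N = 37 + 34 = 71
log2(17) ≈ 4.0875
V = 71 * 4.0875 = 290.21

290.21


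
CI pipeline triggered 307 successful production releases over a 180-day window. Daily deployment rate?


Formula: deployments per day = releases / days
= 307 / 180
= 1.706 deploys/day
(equivalently, 11.94 deploys/week)

1.706 deploys/day


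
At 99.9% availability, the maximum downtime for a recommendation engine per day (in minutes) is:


Formula: allowed downtime = period * (100 - SLA) / 100
Period (day) = 1440 minutes
Unavailability fraction = (100 - 99.9) / 100
Allowed downtime = 1440 * (100 - 99.9) / 100
Allowed downtime = 1.44 minutes

1.44 minutes


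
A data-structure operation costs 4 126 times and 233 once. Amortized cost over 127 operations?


Formula: Amortized cost = Total cost / Operations
Total cost = (126 * 4) + (1 * 233)
Total cost = 504 + 233 = 737
Amortized = 737 / 127 = 5.8031

5.8031


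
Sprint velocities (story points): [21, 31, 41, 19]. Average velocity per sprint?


Formula: Avg velocity = Total points / Number of sprints
Points: [21, 31, 41, 19]
Sum = 21 + 31 + 41 + 19 = 112
Avg velocity = 112 / 4 = 28.0 points/sprint

28.0 points/sprint


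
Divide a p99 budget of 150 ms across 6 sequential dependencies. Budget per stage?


Formula: per_stage = total_budget / stages
per_stage = 150 / 6
per_stage = 25.0 ms

25.0 ms


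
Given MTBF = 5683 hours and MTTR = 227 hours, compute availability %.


Availability = MTBF / (MTBF + MTTR)
Availability = 5683 / (5683 + 227)
Availability = 5683 / 5910
Availability = 96.1591%

96.1591%


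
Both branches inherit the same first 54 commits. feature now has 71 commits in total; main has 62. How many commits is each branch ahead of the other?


Common ancestor: commit #54
feature commits after divergence: 71 - 54 = 17
main commits after divergence: 62 - 54 = 8
feature is 17 commits ahead of main
main is 8 commits ahead of feature

feature ahead: 17, main ahead: 8


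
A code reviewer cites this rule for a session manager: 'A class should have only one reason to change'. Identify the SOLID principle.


This describes the Single Responsibility Principle (SRP)

Single Responsibility Principle (SRP)


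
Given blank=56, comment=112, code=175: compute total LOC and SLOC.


Total LOC = blank + comment + code
Total LOC = 56 + 112 + 175 = 343
SLOC (source only) = code = 175

Total LOC: 343, SLOC: 175


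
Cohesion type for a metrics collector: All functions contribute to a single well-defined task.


Reasoning: Best: single purpose
Type: Functional cohesion

Functional cohesion


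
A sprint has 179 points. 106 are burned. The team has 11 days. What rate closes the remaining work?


Formula: Required rate = Remaining points / Days left
Remaining = 179 - 106 = 73 points
Required rate = 73 / 11 = 6.64 points/day

6.64 points/day


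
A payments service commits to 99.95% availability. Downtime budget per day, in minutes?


Formula: allowed downtime = period * (100 - SLA) / 100
Period (day) = 1440 minutes
Unavailability fraction = (100 - 99.95) / 100
Allowed downtime = 1440 * (100 - 99.95) / 100
Allowed downtime = 0.72 minutes

0.72 minutes


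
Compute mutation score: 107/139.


Mutation score = killed / total * 100
Mutation score = 107 / 139 * 100
Mutation score = 76.98%

76.98%


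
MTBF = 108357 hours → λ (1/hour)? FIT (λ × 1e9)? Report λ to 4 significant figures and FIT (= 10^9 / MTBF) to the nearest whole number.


Formula: λ = 1 / MTBF; FIT = λ × 1e9 = 1e9 / MTBF
λ = 1 / 108357 ≈ 9.229e-06 failures/hour
FIT = 1e9 / 108357 ≈ 9229 failures per 1e9 hours (nearest whole number)

λ = 9.229e-06 /h, FIT = 9229


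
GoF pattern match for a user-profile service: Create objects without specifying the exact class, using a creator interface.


This matches the Factory Method pattern

Factory Method


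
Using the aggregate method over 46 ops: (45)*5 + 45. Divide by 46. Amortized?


Formula: Amortized cost = Total cost / Operations
Total cost = (45 * 5) + (1 * 45)
Total cost = 225 + 45 = 270
Amortized = 270 / 46 = 5.8696

5.8696


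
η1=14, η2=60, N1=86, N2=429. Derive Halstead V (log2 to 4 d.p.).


Formula: V = N * log2(η), where N = N1 + N2 and η = η1 + η2
η = 14 + 60 = 74
N = 86 + 429 = 515
log2(74) ≈ 6.2095
V = 515 * 6.2095 = 3197.89

3197.89


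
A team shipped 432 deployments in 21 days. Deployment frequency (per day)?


Formula: deployments per day = releases / days
= 432 / 21
= 20.571 deploys/day
(equivalently, 144.0 deploys/week)

20.571 deploys/day


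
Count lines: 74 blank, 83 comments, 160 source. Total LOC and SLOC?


Total LOC = blank + comment + code
Total LOC = 74 + 83 + 160 = 317
SLOC (source only) = code = 160

Total LOC: 317, SLOC: 160


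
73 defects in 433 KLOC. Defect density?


Defect density = defects / KLOC
Defect density = 73 / 433
Defect density = 0.169 defects/KLOC

0.169 defects/KLOC


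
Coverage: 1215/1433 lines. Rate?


Coverage = covered / total * 100
Coverage = 1215 / 1433 * 100
Coverage = 84.79%

84.79%


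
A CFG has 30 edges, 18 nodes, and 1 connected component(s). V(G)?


Formula: V(G) = E - N + 2P
V(G) = 30 - 18 + 2*1
V(G) = 12 + 2
V(G) = 14

14


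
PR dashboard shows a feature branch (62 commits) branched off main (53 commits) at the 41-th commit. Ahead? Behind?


Common ancestor: commit #41
feature commits after divergence: 62 - 41 = 21
main commits after divergence: 53 - 41 = 12
feature is 21 commits ahead of main
main is 12 commits ahead of feature

feature ahead: 21, main ahead: 12


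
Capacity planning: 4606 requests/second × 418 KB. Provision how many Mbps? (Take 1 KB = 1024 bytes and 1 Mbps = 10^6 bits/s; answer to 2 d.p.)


Formula: Mbps = payload_bytes * RPS * 8 / 1e6
Payload per request = 418 KB = 418 * 1024 = 428032 bytes
Total bytes/sec = 428032 * 4606 = 1971515392
Total bits/sec = 1971515392 * 8 = 15772123136
Mbps = 15772123136 / 1e6 = 15772.12

15772.12 Mbps


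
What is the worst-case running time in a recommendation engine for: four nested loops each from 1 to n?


Reasoning: four levels of nesting
Complexity: O(n^4)

O(n^4)


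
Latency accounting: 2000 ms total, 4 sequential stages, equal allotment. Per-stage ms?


Formula: per_stage = total_budget / stages
per_stage = 2000 / 4
per_stage = 500.0 ms

500.0 ms


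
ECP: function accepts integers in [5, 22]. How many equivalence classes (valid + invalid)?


Valid range: [5, 22]
Class 1: x < 5 — invalid
Class 2: 5 ≤ x ≤ 22 — valid
Class 3: x > 22 — invalid
Total equivalence classes: 3

3 equivalence classes


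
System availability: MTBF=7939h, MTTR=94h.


Availability = MTBF / (MTBF + MTTR)
Availability = 7939 / (7939 + 94)
Availability = 7939 / 8033
Availability = 98.8298%

98.8298%


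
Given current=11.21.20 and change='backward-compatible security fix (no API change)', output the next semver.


Current: 11.21.20
Change category: 'backward-compatible security fix (no API change)' → patch bump
SemVer rule: patch bump → increment PATCH (MAJOR and MINOR unchanged)
New: 11.21.21

11.21.21


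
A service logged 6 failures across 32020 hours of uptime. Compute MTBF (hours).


Formula: MTBF = Total operating time / Number of failures
MTBF = 32020 / 6
MTBF = 5336.67 hours

5336.67 hours


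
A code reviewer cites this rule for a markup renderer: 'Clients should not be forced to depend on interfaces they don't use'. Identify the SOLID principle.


This describes the Interface Segregation Principle (ISP)

Interface Segregation Principle (ISP)


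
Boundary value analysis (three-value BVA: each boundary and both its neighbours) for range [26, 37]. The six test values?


Range: [26, 37]
Boundaries: just below min, min, min+1, max-1, max, just above max
Values: [25, 26, 27, 36, 37, 38]

[25, 26, 27, 36, 37, 38]


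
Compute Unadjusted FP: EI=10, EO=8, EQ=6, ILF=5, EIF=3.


UFP = EI*4 + EO*5 + EQ*4 + ILF*10 + EIF*7
UFP = 10*4 + 8*5 + 6*4 + 5*10 + 3*7
UFP = 40 + 40 + 24 + 50 + 21
UFP = 175

175


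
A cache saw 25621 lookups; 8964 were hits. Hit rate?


Formula: hit rate = hits / (hits + misses) * 100
hit rate = 8964 / (8964 + 16657) * 100
hit rate = 8964 / 25621 * 100
hit rate = 34.99%

34.99%


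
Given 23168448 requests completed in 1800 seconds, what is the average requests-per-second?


Formula: throughput = requests / seconds
throughput = 23168448 / 1800
throughput = 12871.36 requests/second

12871.36 requests/second


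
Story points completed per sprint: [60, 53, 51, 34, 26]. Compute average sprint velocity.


Formula: Avg velocity = Total points / Number of sprints
Points: [60, 53, 51, 34, 26]
Sum = 60 + 53 + 51 + 34 + 26 = 224
Avg velocity = 224 / 5 = 44.8 points/sprint

44.8 points/sprint


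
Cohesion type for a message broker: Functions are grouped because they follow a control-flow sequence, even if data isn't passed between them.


Reasoning: Grouped by order of execution within a routine, not by data flow
Type: Procedural cohesion

Procedural cohesion


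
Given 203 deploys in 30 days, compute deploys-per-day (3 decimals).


Formula: deployments per day = releases / days
= 203 / 30
= 6.767 deploys/day
(equivalently, 47.37 deploys/week)

6.767 deploys/day


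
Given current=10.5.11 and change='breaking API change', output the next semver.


Current: 10.5.11
Change category: 'breaking API change' → major bump
SemVer rule: major bump → increment MAJOR, reset MINOR and PATCH to 0
New: 11.0.0

11.0.0


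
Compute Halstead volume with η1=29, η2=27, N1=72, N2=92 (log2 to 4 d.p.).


Formula: V = N * log2(η), where N = N1 + N2 and η = η1 + η2
η = 29 + 27 = 56
N = 72 + 92 = 164
log2(56) ≈ 5.8074
V = 164 * 5.8074 = 952.41

952.41


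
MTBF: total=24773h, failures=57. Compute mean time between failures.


Formula: MTBF = Total operating time / Number of failures
MTBF = 24773 / 57
MTBF = 434.61 hours

434.61 hours


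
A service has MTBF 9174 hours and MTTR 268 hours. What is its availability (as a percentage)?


Availability = MTBF / (MTBF + MTTR)
Availability = 9174 / (9174 + 268)
Availability = 9174 / 9442
Availability = 97.1616%

97.1616%


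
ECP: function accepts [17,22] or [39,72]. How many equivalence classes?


Valid ranges: [17,22] and [39,72]
Class 1: x < 17 — invalid
Class 2: 17 ≤ x ≤ 22 — valid
Class 3: 22 < x < 39 — invalid (gap between ranges)
Class 4: 39 ≤ x ≤ 72 — valid
Class 5: x > 72 — invalid
Total equivalence classes: 5

5 equivalence classes


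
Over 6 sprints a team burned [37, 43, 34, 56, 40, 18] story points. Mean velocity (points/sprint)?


Formula: Avg velocity = Total points / Number of sprints
Points: [37, 43, 34, 56, 40, 18]
Sum = 37 + 43 + 34 + 56 + 40 + 18 = 228
Avg velocity = 228 / 6 = 38.0 points/sprint

38.0 points/sprint


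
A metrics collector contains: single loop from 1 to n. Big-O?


Reasoning: one pass through n items
Complexity: O(n)

O(n)


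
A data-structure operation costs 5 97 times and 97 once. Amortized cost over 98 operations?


Formula: Amortized cost = Total cost / Operations
Total cost = (97 * 5) + (1 * 97)
Total cost = 485 + 97 = 582
Amortized = 582 / 98 = 5.9388

5.9388


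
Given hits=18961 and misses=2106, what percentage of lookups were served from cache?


Formula: hit rate = hits / (hits + misses) * 100
hit rate = 18961 / (18961 + 2106) * 100
hit rate = 18961 / 21067 * 100
hit rate = 90.0%

90.0%


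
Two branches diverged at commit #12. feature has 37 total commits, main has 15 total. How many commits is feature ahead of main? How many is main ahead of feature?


Common ancestor: commit #12
feature commits after divergence: 37 - 12 = 25
main commits after divergence: 15 - 12 = 3
feature is 25 commits ahead of main
main is 3 commits ahead of feature

feature ahead: 25, main ahead: 3


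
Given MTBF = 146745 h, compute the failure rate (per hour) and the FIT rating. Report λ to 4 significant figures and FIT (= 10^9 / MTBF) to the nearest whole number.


Formula: λ = 1 / MTBF; FIT = λ × 1e9 = 1e9 / MTBF
λ = 1 / 146745 ≈ 6.815e-06 failures/hour
FIT = 1e9 / 146745 ≈ 6815 failures per 1e9 hours (nearest whole number)

λ = 6.815e-06 /h, FIT = 6815


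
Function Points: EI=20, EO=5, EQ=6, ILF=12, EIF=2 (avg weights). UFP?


UFP = EI*4 + EO*5 + EQ*4 + ILF*10 + EIF*7
UFP = 20*4 + 5*5 + 6*4 + 12*10 + 2*7
UFP = 80 + 25 + 24 + 120 + 14
UFP = 263

263


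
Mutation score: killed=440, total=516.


Mutation score = killed / total * 100
Mutation score = 440 / 516 * 100
Mutation score = 85.27%

85.27%


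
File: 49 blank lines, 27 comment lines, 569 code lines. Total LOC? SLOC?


Total LOC = blank + comment + code
Total LOC = 49 + 27 + 569 = 645
SLOC (source only) = code = 569

Total LOC: 645, SLOC: 569


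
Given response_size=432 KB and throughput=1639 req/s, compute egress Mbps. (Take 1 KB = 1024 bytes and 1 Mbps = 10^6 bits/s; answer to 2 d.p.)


Formula: Mbps = payload_bytes * RPS * 8 / 1e6
Payload per request = 432 KB = 432 * 1024 = 442368 bytes
Total bytes/sec = 442368 * 1639 = 725041152
Total bits/sec = 725041152 * 8 = 5800329216
Mbps = 5800329216 / 1e6 = 5800.33

5800.33 Mbps


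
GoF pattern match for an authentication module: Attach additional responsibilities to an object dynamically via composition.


This matches the Decorator pattern

Decorator


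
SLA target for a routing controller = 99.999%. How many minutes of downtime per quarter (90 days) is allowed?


Formula: allowed downtime = period * (100 - SLA) / 100
Period (quarter (90 days)) = 129600 minutes
Unavailability fraction = (100 - 99.999) / 100
Allowed downtime = 129600 * (100 - 99.999) / 100
Allowed downtime = 1.296 minutes

1.296 minutes


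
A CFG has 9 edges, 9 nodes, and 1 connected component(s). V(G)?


Formula: V(G) = E - N + 2P
V(G) = 9 - 9 + 2*1
V(G) = 0 + 2
V(G) = 2

2


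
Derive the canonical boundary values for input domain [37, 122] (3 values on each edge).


Range: [37, 122]
Boundaries: just below min, min, min+1, max-1, max, just above max
Values: [36, 37, 38, 121, 122, 123]

[36, 37, 38, 121, 122, 123]


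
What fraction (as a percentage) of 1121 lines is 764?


Coverage = covered / total * 100
Coverage = 764 / 1121 * 100
Coverage = 68.15%

68.15%
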